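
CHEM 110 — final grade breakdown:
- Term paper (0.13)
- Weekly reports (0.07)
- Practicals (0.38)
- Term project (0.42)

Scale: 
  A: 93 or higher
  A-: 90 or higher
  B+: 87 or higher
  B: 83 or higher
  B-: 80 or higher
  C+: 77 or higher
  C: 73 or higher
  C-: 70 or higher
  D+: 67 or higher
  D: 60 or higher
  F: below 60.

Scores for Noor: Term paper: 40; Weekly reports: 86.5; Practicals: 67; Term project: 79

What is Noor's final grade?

D+

Weighted total:
  Term paper 40 × 0.13 = 5.2
  Weekly reports 86.5 × 0.07 = 6.055
  Practicals 67 × 0.38 = 25.46
  Term project 79 × 0.42 = 33.18
Sum = 69.895
69.895 is ≥ 67 and < 70 → D+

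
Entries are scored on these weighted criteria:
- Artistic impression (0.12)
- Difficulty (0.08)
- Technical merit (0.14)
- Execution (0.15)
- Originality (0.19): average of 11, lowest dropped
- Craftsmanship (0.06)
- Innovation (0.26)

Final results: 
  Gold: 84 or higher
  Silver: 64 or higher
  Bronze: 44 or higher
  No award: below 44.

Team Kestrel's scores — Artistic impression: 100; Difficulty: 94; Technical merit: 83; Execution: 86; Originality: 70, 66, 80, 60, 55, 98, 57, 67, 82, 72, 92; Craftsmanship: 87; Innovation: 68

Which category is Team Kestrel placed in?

Originality: drop 55 → average of remaining 10 = 744/10 = 74.4
Weighted total:
  Artistic impression 100 × 0.12 = 12
  Difficulty 94 × 0.08 = 7.52
  Technical merit 83 × 0.14 = 11.62
  Execution 86 × 0.15 = 12.9
  Originality 74.4 × 0.19 = 14.136
  Craftsmanship 87 × 0.06 = 5.22
  Innovation 68 × 0.26 = 17.68
Sum = 81.076
81.076 is ≥ 64 and < 84 → Silver

Silver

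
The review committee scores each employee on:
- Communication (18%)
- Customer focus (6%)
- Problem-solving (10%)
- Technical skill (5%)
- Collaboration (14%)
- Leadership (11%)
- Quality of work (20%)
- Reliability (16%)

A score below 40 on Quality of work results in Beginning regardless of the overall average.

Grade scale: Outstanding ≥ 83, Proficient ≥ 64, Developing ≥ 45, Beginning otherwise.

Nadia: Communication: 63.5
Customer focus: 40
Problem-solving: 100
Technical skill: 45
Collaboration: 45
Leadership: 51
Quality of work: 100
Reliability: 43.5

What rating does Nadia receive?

Quality of work score 100 ≥ 40: minimum met.
Weighted total:
  Communication 63.5 × 0.18 = 11.43
  Customer focus 40 × 0.06 = 2.4
  Problem-solving 100 × 0.1 = 10
  Technical skill 45 × 0.05 = 2.25
  Collaboration 45 × 0.14 = 6.3
  Leadership 51 × 0.11 = 5.61
  Quality of work 100 × 0.2 = 20
  Reliability 43.5 × 0.16 = 6.96
Sum = 64.95
64.95 is ≥ 64 and < 83 → Proficient

Proficient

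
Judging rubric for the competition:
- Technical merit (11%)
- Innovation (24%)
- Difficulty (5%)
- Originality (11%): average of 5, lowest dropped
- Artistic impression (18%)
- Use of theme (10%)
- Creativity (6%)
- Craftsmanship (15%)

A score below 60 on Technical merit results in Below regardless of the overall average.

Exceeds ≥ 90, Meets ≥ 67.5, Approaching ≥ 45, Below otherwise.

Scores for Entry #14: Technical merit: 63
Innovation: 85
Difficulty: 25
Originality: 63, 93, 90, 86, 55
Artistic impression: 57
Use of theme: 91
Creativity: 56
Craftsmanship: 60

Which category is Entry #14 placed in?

Meets

Originality: drop 55 → average of remaining 4 = 332/4 = 83
Technical merit score 63 ≥ 60: minimum met.
Weighted total:
  Technical merit 63 × 0.11 = 6.93
  Innovation 85 × 0.24 = 20.4
  Difficulty 25 × 0.05 = 1.25
  Originality 83 × 0.11 = 9.13
  Artistic impression 57 × 0.18 = 10.26
  Use of theme 91 × 0.1 = 9.1
  Creativity 56 × 0.06 = 3.36
  Craftsmanship 60 × 0.15 = 9
Sum = 69.43
69.43 is ≥ 67.5 and < 90 → Meets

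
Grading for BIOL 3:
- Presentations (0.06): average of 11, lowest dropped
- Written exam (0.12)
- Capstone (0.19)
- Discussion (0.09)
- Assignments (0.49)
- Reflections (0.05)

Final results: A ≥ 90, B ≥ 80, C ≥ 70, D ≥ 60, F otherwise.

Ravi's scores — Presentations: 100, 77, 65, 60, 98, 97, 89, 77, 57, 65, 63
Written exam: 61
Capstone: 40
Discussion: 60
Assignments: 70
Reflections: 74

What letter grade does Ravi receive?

Presentations: drop 57 → average of remaining 10 = 791/10 = 79.1
Weighted total:
  Presentations 79.1 × 0.06 = 4.746
  Written exam 61 × 0.12 = 7.32
  Capstone 40 × 0.19 = 7.6
  Discussion 60 × 0.09 = 5.4
  Assignments 70 × 0.49 = 34.3
  Reflections 74 × 0.05 = 3.7
Sum = 63.066
63.066 is ≥ 60 and < 70 → D

D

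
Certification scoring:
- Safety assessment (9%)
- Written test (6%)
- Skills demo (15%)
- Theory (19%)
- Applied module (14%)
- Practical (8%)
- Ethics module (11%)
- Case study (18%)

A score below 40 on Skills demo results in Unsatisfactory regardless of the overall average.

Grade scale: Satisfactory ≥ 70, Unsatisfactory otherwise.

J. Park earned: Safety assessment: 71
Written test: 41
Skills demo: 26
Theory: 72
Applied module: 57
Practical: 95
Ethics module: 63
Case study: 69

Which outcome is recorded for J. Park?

Unsatisfactory

Skills demo score 26 < 40: minimum not met.
Weighted total:
  Safety assessment 71 × 0.09 = 6.39
  Written test 41 × 0.06 = 2.46
  Skills demo 26 × 0.15 = 3.9
  Theory 72 × 0.19 = 13.68
  Applied module 57 × 0.14 = 7.98
  Practical 95 × 0.08 = 7.6
  Ethics module 63 × 0.11 = 6.93
  Case study 69 × 0.18 = 12.42
Sum = 61.36
Because the Skills demo minimum was not met, the result is Unsatisfactory.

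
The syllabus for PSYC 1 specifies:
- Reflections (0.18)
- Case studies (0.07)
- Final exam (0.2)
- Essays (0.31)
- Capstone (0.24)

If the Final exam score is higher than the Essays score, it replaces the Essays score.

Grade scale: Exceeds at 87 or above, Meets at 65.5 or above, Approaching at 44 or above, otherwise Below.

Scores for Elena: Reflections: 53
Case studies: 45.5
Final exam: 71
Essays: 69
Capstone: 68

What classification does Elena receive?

Approaching

Final exam (71) > Essays (69), so Essays counts as 71.
Weighted total:
  Reflections 53 × 0.18 = 9.54
  Case studies 45.5 × 0.07 = 3.185
  Final exam 71 × 0.2 = 14.2
  Essays 71 × 0.31 = 22.01
  Capstone 68 × 0.24 = 16.32
Sum = 65.255
65.255 is ≥ 44 and < 65.5 → Approaching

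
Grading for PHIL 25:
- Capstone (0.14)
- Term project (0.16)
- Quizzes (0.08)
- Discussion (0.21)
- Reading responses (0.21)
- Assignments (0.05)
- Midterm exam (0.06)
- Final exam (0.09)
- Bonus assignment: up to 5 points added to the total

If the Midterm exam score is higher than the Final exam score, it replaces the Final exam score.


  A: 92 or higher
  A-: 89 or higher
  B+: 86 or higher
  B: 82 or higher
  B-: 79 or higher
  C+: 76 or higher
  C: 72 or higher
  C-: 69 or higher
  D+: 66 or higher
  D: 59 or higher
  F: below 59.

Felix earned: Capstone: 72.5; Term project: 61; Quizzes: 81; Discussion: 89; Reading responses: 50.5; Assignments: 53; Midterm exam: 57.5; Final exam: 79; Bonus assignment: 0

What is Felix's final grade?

D+

Midterm exam (57.5) ≤ Final exam (79), so Final exam stays at 79.
Weighted total:
  Capstone 72.5 × 0.14 = 10.15
  Term project 61 × 0.16 = 9.76
  Quizzes 81 × 0.08 = 6.48
  Discussion 89 × 0.21 = 18.69
  Reading responses 50.5 × 0.21 = 10.605
  Assignments 53 × 0.05 = 2.65
  Midterm exam 57.5 × 0.06 = 3.45
  Final exam 79 × 0.09 = 7.11
Sum = 68.895
Bonus assignment: 68.895 + 0 = 68.895
68.895 is ≥ 66 and < 69 → D+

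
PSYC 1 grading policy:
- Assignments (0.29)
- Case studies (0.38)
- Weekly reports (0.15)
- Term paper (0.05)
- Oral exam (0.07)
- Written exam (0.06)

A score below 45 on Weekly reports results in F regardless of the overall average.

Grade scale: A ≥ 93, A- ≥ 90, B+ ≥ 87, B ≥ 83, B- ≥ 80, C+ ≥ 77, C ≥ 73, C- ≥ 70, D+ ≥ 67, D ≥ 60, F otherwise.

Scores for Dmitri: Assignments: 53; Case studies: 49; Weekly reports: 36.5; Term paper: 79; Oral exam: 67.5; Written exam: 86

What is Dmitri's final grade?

F

Weekly reports score 36.5 < 45: minimum not met.
Weighted total:
  Assignments 53 × 0.29 = 15.37
  Case studies 49 × 0.38 = 18.62
  Weekly reports 36.5 × 0.15 = 5.475
  Term paper 79 × 0.05 = 3.95
  Oral exam 67.5 × 0.07 = 4.725
  Written exam 86 × 0.06 = 5.16
Sum = 53.3
Because the Weekly reports minimum was not met, the result is F.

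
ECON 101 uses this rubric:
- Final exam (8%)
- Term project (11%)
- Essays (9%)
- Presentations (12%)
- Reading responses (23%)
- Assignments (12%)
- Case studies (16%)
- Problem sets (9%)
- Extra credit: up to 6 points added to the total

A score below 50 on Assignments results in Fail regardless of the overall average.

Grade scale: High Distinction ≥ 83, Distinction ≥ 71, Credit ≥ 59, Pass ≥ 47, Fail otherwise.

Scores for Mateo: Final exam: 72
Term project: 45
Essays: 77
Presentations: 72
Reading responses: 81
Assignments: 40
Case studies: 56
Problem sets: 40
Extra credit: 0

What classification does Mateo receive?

Assignments score 40 < 50: minimum not met.
Weighted total:
  Final exam 72 × 0.08 = 5.76
  Term project 45 × 0.11 = 4.95
  Essays 77 × 0.09 = 6.93
  Presentations 72 × 0.12 = 8.64
  Reading responses 81 × 0.23 = 18.63
  Assignments 40 × 0.12 = 4.8
  Case studies 56 × 0.16 = 8.96
  Problem sets 40 × 0.09 = 3.6
Sum = 62.27
Extra credit: 62.27 + 0 = 62.27
Because the Assignments minimum was not met, the result is Fail.

Fail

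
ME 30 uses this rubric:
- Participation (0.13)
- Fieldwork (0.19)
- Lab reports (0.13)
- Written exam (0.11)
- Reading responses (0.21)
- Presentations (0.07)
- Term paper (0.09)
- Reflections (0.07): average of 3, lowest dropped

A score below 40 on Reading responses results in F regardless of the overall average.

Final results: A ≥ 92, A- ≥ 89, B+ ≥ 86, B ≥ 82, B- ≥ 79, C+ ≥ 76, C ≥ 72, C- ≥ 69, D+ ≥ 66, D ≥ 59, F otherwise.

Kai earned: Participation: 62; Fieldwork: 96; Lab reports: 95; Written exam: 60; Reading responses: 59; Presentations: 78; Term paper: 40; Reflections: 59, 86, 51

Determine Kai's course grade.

Reflections: drop 51 → average of remaining 2 = 145/2 = 72.5
Reading responses score 59 ≥ 40: minimum met.
Weighted total:
  Participation 62 × 0.13 = 8.06
  Fieldwork 96 × 0.19 = 18.24
  Lab reports 95 × 0.13 = 12.35
  Written exam 60 × 0.11 = 6.6
  Reading responses 59 × 0.21 = 12.39
  Presentations 78 × 0.07 = 5.46
  Term paper 40 × 0.09 = 3.6
  Reflections 72.5 × 0.07 = 5.075
Sum = 71.775
71.775 is ≥ 69 and < 72 → C-

C-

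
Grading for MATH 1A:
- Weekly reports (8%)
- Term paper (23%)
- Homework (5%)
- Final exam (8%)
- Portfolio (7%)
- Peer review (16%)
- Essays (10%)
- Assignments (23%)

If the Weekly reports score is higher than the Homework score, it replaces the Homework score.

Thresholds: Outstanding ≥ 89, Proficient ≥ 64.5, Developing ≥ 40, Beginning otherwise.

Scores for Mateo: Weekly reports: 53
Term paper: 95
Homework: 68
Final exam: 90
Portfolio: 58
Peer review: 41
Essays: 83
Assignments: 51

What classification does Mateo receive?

Weekly reports (53) ≤ Homework (68), so Homework stays at 68.
Weighted total:
  Weekly reports 53 × 0.08 = 4.24
  Term paper 95 × 0.23 = 21.85
  Homework 68 × 0.05 = 3.4
  Final exam 90 × 0.08 = 7.2
  Portfolio 58 × 0.07 = 4.06
  Peer review 41 × 0.16 = 6.56
  Essays 83 × 0.1 = 8.3
  Assignments 51 × 0.23 = 11.73
Sum = 67.34
67.34 is ≥ 64.5 and < 89 → Proficient

Proficient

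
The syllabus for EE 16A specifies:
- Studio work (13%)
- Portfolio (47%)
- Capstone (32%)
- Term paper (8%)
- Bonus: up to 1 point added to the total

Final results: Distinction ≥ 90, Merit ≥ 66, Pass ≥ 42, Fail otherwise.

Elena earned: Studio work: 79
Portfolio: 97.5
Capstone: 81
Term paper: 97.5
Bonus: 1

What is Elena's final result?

Weighted total:
  Studio work 79 × 0.13 = 10.27
  Portfolio 97.5 × 0.47 = 45.825
  Capstone 81 × 0.32 = 25.92
  Term paper 97.5 × 0.08 = 7.8
Sum = 89.815
Bonus: 89.815 + 1 = 90.815
90.815 ≥ 90 → Distinction

Distinction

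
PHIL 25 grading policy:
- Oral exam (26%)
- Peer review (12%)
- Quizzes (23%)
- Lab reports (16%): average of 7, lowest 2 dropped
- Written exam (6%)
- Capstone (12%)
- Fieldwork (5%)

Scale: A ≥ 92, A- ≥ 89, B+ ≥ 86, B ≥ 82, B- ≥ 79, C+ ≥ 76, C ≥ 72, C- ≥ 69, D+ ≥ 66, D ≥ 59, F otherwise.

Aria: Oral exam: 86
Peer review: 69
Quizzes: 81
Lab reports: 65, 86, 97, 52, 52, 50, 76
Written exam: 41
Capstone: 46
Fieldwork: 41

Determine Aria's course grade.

C-

Lab reports: drop 50, 52 → average of remaining 5 = 376/5 = 75.2
Weighted total:
  Oral exam 86 × 0.26 = 22.36
  Peer review 69 × 0.12 = 8.28
  Quizzes 81 × 0.23 = 18.63
  Lab reports 75.2 × 0.16 = 12.032
  Written exam 41 × 0.06 = 2.46
  Capstone 46 × 0.12 = 5.52
  Fieldwork 41 × 0.05 = 2.05
Sum = 71.332
71.332 is ≥ 69 and < 72 → C-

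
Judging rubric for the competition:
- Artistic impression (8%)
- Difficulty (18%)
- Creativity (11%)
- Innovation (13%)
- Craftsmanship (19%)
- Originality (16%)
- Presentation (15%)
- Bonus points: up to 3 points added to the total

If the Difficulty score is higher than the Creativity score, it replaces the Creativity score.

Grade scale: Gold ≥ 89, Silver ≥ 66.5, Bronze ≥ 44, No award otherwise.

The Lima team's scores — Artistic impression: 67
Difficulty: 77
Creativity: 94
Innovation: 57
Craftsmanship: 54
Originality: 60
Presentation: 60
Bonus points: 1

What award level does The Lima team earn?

Difficulty (77) ≤ Creativity (94), so Creativity stays at 94.
Weighted total:
  Artistic impression 67 × 0.08 = 5.36
  Difficulty 77 × 0.18 = 13.86
  Creativity 94 × 0.11 = 10.34
  Innovation 57 × 0.13 = 7.41
  Craftsmanship 54 × 0.19 = 10.26
  Originality 60 × 0.16 = 9.6
  Presentation 60 × 0.15 = 9
Sum = 65.83
Bonus points: 65.83 + 1 = 66.83
66.83 is ≥ 66.5 and < 89 → Silver

Silver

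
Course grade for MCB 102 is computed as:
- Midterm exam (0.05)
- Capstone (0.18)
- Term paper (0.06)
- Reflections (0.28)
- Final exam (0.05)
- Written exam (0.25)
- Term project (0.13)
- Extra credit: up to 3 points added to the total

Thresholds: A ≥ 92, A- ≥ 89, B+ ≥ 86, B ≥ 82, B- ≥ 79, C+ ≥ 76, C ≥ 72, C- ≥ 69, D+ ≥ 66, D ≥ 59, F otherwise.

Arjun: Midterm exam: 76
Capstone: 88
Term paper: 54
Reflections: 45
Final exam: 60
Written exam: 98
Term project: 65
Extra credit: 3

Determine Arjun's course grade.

Weighted total:
  Midterm exam 76 × 0.05 = 3.8
  Capstone 88 × 0.18 = 15.84
  Term paper 54 × 0.06 = 3.24
  Reflections 45 × 0.28 = 12.6
  Final exam 60 × 0.05 = 3
  Written exam 98 × 0.25 = 24.5
  Term project 65 × 0.13 = 8.45
Sum = 71.43
Extra credit: 71.43 + 3 = 74.43
74.43 is ≥ 72 and < 76 → C

C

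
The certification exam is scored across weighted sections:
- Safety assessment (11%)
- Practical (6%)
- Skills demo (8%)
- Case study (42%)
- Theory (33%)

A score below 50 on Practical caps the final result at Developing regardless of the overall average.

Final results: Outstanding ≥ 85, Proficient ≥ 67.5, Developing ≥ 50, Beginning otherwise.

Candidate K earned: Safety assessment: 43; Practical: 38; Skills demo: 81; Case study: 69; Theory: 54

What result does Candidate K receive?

Developing

Practical score 38 < 50: minimum not met.
Weighted total:
  Safety assessment 43 × 0.11 = 4.73
  Practical 38 × 0.06 = 2.28
  Skills demo 81 × 0.08 = 6.48
  Case study 69 × 0.42 = 28.98
  Theory 54 × 0.33 = 17.82
Sum = 60.29
60.29 would be Developing; cap at Developing applies → Developing.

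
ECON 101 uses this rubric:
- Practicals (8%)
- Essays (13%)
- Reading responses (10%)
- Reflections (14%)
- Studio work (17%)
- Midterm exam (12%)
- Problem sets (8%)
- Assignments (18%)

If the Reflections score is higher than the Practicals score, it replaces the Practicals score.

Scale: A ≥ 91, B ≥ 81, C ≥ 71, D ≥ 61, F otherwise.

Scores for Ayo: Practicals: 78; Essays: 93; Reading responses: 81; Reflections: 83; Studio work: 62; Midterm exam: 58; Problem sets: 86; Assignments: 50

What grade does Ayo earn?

C

Reflections (83) > Practicals (78), so Practicals counts as 83.
Weighted total:
  Practicals 83 × 0.08 = 6.64
  Essays 93 × 0.13 = 12.09
  Reading responses 81 × 0.1 = 8.1
  Reflections 83 × 0.14 = 11.62
  Studio work 62 × 0.17 = 10.54
  Midterm exam 58 × 0.12 = 6.96
  Problem sets 86 × 0.08 = 6.88
  Assignments 50 × 0.18 = 9
Sum = 71.83
71.83 is ≥ 71 and < 81 → C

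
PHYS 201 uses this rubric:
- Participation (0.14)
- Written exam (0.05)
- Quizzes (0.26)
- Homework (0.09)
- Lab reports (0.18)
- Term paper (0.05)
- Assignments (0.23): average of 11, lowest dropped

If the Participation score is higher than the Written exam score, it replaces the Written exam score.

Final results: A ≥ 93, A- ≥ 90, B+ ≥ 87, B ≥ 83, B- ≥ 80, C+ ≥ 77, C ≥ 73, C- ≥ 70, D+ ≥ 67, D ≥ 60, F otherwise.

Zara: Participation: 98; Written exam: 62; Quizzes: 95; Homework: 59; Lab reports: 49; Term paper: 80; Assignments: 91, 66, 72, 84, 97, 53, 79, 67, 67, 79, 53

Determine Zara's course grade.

C+

Assignments: drop 53 → average of remaining 10 = 755/10 = 75.5
Participation (98) > Written exam (62), so Written exam counts as 98.
Weighted total:
  Participation 98 × 0.14 = 13.72
  Written exam 98 × 0.05 = 4.9
  Quizzes 95 × 0.26 = 24.7
  Homework 59 × 0.09 = 5.31
  Lab reports 49 × 0.18 = 8.82
  Term paper 80 × 0.05 = 4
  Assignments 75.5 × 0.23 = 17.365
Sum = 78.815
78.815 is ≥ 77 and < 80 → C+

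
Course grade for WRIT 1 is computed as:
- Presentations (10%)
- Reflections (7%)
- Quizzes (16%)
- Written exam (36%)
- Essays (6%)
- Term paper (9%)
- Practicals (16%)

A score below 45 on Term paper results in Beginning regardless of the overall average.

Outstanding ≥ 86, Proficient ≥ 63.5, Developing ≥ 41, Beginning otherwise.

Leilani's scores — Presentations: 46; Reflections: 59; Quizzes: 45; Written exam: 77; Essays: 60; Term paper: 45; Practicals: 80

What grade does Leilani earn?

Proficient

Term paper score 45 ≥ 45: minimum met.
Weighted total:
  Presentations 46 × 0.1 = 4.6
  Reflections 59 × 0.07 = 4.13
  Quizzes 45 × 0.16 = 7.2
  Written exam 77 × 0.36 = 27.72
  Essays 60 × 0.06 = 3.6
  Term paper 45 × 0.09 = 4.05
  Practicals 80 × 0.16 = 12.8
Sum = 64.1
64.1 is ≥ 63.5 and < 86 → Proficient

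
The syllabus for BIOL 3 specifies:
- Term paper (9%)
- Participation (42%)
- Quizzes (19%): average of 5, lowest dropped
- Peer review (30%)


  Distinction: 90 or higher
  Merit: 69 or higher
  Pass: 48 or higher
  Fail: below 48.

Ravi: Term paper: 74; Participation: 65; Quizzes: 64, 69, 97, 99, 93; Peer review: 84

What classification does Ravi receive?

Merit

Quizzes: drop 64 → average of remaining 4 = 358/4 = 89.5
Weighted total:
  Term paper 74 × 0.09 = 6.66
  Participation 65 × 0.42 = 27.3
  Quizzes 89.5 × 0.19 = 17.005
  Peer review 84 × 0.3 = 25.2
Sum = 76.165
76.165 is ≥ 69 and < 90 → Merit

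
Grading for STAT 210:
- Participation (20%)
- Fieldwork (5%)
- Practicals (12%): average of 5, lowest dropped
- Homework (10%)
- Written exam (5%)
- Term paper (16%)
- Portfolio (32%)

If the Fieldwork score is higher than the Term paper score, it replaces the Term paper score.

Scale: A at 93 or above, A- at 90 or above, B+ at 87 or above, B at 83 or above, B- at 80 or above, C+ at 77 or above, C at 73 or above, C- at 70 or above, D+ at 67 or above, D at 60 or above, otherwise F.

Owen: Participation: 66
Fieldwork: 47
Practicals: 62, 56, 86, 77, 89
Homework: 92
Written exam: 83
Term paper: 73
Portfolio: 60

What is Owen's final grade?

Practicals: drop 56 → average of remaining 4 = 314/4 = 78.5
Fieldwork (47) ≤ Term paper (73), so Term paper stays at 73.
Weighted total:
  Participation 66 × 0.2 = 13.2
  Fieldwork 47 × 0.05 = 2.35
  Practicals 78.5 × 0.12 = 9.42
  Homework 92 × 0.1 = 9.2
  Written exam 83 × 0.05 = 4.15
  Term paper 73 × 0.16 = 11.68
  Portfolio 60 × 0.32 = 19.2
Sum = 69.2
69.2 is ≥ 67 and < 70 → D+

D+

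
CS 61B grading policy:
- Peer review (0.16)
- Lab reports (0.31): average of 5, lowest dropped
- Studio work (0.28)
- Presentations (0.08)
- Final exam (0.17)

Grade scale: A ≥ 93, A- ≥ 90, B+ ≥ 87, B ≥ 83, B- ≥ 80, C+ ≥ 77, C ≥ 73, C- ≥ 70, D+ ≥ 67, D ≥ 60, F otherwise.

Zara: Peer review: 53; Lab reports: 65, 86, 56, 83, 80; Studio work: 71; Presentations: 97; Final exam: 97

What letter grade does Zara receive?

Lab reports: drop 56 → average of remaining 4 = 314/4 = 78.5
Weighted total:
  Peer review 53 × 0.16 = 8.48
  Lab reports 78.5 × 0.31 = 24.335
  Studio work 71 × 0.28 = 19.88
  Presentations 97 × 0.08 = 7.76
  Final exam 97 × 0.17 = 16.49
Sum = 76.945
76.945 is ≥ 73 and < 77 → C

C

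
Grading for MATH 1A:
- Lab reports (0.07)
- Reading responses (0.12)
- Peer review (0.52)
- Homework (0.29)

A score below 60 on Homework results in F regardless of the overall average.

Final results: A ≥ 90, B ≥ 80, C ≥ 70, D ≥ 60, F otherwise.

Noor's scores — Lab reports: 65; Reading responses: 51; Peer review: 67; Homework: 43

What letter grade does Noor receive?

F

Homework score 43 < 60: minimum not met.
Weighted total:
  Lab reports 65 × 0.07 = 4.55
  Reading responses 51 × 0.12 = 6.12
  Peer review 67 × 0.52 = 34.84
  Homework 43 × 0.29 = 12.47
Sum = 57.98
Because the Homework minimum was not met, the result is F.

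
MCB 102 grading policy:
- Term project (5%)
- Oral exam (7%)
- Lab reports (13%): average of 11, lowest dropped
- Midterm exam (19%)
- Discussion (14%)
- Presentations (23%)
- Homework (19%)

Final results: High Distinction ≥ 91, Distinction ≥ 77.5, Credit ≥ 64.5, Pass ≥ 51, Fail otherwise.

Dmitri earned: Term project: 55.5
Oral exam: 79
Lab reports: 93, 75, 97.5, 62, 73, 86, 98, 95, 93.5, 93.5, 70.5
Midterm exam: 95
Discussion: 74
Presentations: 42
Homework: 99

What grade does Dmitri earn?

Lab reports: drop 62 → average of remaining 10 = 875/10 = 87.5
Weighted total:
  Term project 55.5 × 0.05 = 2.775
  Oral exam 79 × 0.07 = 5.53
  Lab reports 87.5 × 0.13 = 11.375
  Midterm exam 95 × 0.19 = 18.05
  Discussion 74 × 0.14 = 10.36
  Presentations 42 × 0.23 = 9.66
  Homework 99 × 0.19 = 18.81
Sum = 76.56
76.56 is ≥ 64.5 and < 77.5 → Credit

Credit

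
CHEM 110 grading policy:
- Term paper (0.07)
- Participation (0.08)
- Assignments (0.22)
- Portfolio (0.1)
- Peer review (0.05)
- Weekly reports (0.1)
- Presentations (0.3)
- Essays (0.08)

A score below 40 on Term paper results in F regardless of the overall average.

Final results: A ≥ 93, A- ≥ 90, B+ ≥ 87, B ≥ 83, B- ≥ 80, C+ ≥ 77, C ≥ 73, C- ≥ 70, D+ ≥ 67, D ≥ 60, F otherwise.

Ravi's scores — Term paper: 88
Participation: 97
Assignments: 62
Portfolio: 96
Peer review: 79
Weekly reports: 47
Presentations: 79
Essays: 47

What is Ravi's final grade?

Term paper score 88 ≥ 40: minimum met.
Weighted total:
  Term paper 88 × 0.07 = 6.16
  Participation 97 × 0.08 = 7.76
  Assignments 62 × 0.22 = 13.64
  Portfolio 96 × 0.1 = 9.6
  Peer review 79 × 0.05 = 3.95
  Weekly reports 47 × 0.1 = 4.7
  Presentations 79 × 0.3 = 23.7
  Essays 47 × 0.08 = 3.76
Sum = 73.27
73.27 is ≥ 73 and < 77 → C

C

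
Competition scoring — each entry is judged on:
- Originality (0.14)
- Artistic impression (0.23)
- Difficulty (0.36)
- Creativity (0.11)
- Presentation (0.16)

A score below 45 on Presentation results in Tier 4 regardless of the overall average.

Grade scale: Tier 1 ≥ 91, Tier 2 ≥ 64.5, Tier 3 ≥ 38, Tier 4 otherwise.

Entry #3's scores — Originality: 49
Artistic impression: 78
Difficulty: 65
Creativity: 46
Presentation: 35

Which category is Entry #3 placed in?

Tier 4

Presentation score 35 < 45: minimum not met.
Weighted total:
  Originality 49 × 0.14 = 6.86
  Artistic impression 78 × 0.23 = 17.94
  Difficulty 65 × 0.36 = 23.4
  Creativity 46 × 0.11 = 5.06
  Presentation 35 × 0.16 = 5.6
Sum = 58.86
Because the Presentation minimum was not met, the result is Tier 4.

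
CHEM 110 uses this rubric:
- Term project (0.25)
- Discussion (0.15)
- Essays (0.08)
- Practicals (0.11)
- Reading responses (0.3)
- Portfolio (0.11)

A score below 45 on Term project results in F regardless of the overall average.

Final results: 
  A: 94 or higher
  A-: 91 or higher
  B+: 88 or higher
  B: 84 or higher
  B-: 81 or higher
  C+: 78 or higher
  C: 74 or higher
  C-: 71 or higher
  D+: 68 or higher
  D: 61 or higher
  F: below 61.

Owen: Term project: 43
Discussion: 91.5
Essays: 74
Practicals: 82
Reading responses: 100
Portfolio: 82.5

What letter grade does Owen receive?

Term project score 43 < 45: minimum not met.
Weighted total:
  Term project 43 × 0.25 = 10.75
  Discussion 91.5 × 0.15 = 13.725
  Essays 74 × 0.08 = 5.92
  Practicals 82 × 0.11 = 9.02
  Reading responses 100 × 0.3 = 30
  Portfolio 82.5 × 0.11 = 9.075
Sum = 78.49
Because the Term project minimum was not met, the result is F.

F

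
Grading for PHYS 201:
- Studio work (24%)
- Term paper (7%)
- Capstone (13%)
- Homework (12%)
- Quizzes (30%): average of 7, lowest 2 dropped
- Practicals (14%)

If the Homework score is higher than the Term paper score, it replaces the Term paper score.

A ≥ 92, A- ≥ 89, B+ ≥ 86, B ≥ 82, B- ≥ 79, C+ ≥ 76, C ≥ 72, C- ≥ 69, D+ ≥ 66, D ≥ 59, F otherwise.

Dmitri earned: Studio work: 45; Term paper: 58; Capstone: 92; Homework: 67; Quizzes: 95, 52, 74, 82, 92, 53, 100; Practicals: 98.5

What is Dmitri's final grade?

Quizzes: drop 52, 53 → average of remaining 5 = 443/5 = 88.6
Homework (67) > Term paper (58), so Term paper counts as 67.
Weighted total:
  Studio work 45 × 0.24 = 10.8
  Term paper 67 × 0.07 = 4.69
  Capstone 92 × 0.13 = 11.96
  Homework 67 × 0.12 = 8.04
  Quizzes 88.6 × 0.3 = 26.58
  Practicals 98.5 × 0.14 = 13.79
Sum = 75.86
75.86 is ≥ 72 and < 76 → C

C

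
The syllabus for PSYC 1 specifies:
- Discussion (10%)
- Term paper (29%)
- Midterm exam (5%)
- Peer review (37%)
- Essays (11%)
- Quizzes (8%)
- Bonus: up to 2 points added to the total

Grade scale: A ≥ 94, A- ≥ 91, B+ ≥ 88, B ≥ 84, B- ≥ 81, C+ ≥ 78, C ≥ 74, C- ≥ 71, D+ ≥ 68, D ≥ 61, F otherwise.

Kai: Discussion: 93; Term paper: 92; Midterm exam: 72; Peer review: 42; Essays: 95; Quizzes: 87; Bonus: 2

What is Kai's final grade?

Weighted total:
  Discussion 93 × 0.1 = 9.3
  Term paper 92 × 0.29 = 26.68
  Midterm exam 72 × 0.05 = 3.6
  Peer review 42 × 0.37 = 15.54
  Essays 95 × 0.11 = 10.45
  Quizzes 87 × 0.08 = 6.96
Sum = 72.53
Bonus: 72.53 + 2 = 74.53
74.53 is ≥ 74 and < 78 → C

C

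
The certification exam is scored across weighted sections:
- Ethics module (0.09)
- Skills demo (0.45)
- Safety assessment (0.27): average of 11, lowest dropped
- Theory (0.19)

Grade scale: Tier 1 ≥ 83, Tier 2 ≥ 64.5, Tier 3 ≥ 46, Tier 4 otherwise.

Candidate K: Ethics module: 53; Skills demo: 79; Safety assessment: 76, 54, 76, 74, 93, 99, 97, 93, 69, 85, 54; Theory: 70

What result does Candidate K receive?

Tier 2

Safety assessment: drop 54 → average of remaining 10 = 816/10 = 81.6
Weighted total:
  Ethics module 53 × 0.09 = 4.77
  Skills demo 79 × 0.45 = 35.55
  Safety assessment 81.6 × 0.27 = 22.032
  Theory 70 × 0.19 = 13.3
Sum = 75.652
75.652 is ≥ 64.5 and < 83 → Tier 2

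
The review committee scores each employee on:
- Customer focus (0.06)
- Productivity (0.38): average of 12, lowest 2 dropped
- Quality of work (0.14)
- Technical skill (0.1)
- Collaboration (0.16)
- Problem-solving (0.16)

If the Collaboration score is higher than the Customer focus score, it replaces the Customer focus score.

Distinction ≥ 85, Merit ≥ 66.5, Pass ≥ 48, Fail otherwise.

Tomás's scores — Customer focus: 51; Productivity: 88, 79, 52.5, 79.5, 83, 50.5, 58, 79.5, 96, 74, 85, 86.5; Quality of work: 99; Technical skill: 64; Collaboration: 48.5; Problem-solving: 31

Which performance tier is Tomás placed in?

Merit

Productivity: drop 50.5, 52.5 → average of remaining 10 = 808.5/10 = 80.85
Collaboration (48.5) ≤ Customer focus (51), so Customer focus stays at 51.
Weighted total:
  Customer focus 51 × 0.06 = 3.06
  Productivity 80.85 × 0.38 = 30.723
  Quality of work 99 × 0.14 = 13.86
  Technical skill 64 × 0.1 = 6.4
  Collaboration 48.5 × 0.16 = 7.76
  Problem-solving 31 × 0.16 = 4.96
Sum = 66.763
66.763 is ≥ 66.5 and < 85 → Merit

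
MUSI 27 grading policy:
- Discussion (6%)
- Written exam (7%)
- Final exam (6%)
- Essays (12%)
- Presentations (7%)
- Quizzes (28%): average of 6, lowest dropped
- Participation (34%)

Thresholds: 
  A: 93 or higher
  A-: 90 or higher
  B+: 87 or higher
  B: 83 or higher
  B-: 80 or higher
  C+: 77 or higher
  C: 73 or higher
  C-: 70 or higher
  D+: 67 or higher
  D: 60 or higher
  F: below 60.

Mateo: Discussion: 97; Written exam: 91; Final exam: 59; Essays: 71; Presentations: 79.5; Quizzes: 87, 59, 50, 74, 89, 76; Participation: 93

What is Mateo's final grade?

B-

Quizzes: drop 50 → average of remaining 5 = 385/5 = 77
Weighted total:
  Discussion 97 × 0.06 = 5.82
  Written exam 91 × 0.07 = 6.37
  Final exam 59 × 0.06 = 3.54
  Essays 71 × 0.12 = 8.52
  Presentations 79.5 × 0.07 = 5.565
  Quizzes 77 × 0.28 = 21.56
  Participation 93 × 0.34 = 31.62
Sum = 82.995
82.995 is ≥ 80 and < 83 → B-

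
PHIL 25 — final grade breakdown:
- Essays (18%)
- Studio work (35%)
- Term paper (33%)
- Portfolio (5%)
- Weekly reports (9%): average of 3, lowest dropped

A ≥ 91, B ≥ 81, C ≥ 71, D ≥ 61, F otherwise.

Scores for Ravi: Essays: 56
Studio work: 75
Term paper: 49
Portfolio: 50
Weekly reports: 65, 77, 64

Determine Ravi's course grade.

D

Weekly reports: drop 64 → average of remaining 2 = 142/2 = 71
Weighted total:
  Essays 56 × 0.18 = 10.08
  Studio work 75 × 0.35 = 26.25
  Term paper 49 × 0.33 = 16.17
  Portfolio 50 × 0.05 = 2.5
  Weekly reports 71 × 0.09 = 6.39
Sum = 61.39
61.39 is ≥ 61 and < 71 → D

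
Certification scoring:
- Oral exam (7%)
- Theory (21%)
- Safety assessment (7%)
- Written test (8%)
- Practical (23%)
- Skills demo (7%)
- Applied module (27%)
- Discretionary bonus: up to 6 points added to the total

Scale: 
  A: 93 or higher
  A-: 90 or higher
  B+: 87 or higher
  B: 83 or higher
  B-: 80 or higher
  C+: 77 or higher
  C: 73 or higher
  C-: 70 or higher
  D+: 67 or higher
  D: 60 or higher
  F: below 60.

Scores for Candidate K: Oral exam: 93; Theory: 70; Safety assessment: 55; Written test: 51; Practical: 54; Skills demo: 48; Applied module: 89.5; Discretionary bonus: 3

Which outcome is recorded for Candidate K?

Weighted total:
  Oral exam 93 × 0.07 = 6.51
  Theory 70 × 0.21 = 14.7
  Safety assessment 55 × 0.07 = 3.85
  Written test 51 × 0.08 = 4.08
  Practical 54 × 0.23 = 12.42
  Skills demo 48 × 0.07 = 3.36
  Applied module 89.5 × 0.27 = 24.165
Sum = 69.085
Discretionary bonus: 69.085 + 3 = 72.085
72.085 is ≥ 70 and < 73 → C-

C-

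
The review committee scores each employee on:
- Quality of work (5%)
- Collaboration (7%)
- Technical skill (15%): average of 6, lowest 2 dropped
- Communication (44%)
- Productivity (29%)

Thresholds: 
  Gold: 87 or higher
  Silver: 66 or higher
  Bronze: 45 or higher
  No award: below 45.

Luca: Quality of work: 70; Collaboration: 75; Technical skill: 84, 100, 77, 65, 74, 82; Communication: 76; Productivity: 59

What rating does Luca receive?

Silver

Technical skill: drop 65, 74 → average of remaining 4 = 343/4 = 85.75
Weighted total:
  Quality of work 70 × 0.05 = 3.5
  Collaboration 75 × 0.07 = 5.25
  Technical skill 85.75 × 0.15 = 12.8625
  Communication 76 × 0.44 = 33.44
  Productivity 59 × 0.29 = 17.11
Sum = 72.1625
72.1625 is ≥ 66 and < 87 → Silver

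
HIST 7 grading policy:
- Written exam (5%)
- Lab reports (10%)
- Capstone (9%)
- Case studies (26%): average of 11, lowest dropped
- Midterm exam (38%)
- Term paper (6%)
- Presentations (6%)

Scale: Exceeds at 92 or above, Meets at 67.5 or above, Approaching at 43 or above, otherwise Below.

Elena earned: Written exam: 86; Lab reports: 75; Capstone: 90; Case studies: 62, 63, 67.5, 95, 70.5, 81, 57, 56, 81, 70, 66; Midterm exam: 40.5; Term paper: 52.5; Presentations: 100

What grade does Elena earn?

Approaching

Case studies: drop 56 → average of remaining 10 = 713/10 = 71.3
Weighted total:
  Written exam 86 × 0.05 = 4.3
  Lab reports 75 × 0.1 = 7.5
  Capstone 90 × 0.09 = 8.1
  Case studies 71.3 × 0.26 = 18.538
  Midterm exam 40.5 × 0.38 = 15.39
  Term paper 52.5 × 0.06 = 3.15
  Presentations 100 × 0.06 = 6
Sum = 62.978
62.978 is ≥ 43 and < 67.5 → Approaching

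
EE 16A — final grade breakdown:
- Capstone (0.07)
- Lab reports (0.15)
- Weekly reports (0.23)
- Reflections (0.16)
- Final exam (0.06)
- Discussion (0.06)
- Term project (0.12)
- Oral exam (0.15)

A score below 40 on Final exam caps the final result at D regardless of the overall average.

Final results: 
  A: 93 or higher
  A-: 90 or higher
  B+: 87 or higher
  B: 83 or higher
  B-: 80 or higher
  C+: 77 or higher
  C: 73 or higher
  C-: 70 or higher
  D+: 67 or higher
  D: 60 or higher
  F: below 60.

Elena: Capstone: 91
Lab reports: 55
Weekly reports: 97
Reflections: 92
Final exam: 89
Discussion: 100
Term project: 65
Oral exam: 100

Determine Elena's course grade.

Final exam score 89 ≥ 40: minimum met.
Weighted total:
  Capstone 91 × 0.07 = 6.37
  Lab reports 55 × 0.15 = 8.25
  Weekly reports 97 × 0.23 = 22.31
  Reflections 92 × 0.16 = 14.72
  Final exam 89 × 0.06 = 5.34
  Discussion 100 × 0.06 = 6
  Term project 65 × 0.12 = 7.8
  Oral exam 100 × 0.15 = 15
Sum = 85.79
85.79 is ≥ 83 and < 87 → B

B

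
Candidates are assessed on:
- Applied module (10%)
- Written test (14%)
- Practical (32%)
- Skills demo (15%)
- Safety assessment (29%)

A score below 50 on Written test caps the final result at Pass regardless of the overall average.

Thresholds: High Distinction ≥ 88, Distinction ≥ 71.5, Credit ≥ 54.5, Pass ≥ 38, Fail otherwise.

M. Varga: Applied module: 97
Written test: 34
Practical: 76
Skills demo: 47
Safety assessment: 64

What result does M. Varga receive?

Pass

Written test score 34 < 50: minimum not met.
Weighted total:
  Applied module 97 × 0.1 = 9.7
  Written test 34 × 0.14 = 4.76
  Practical 76 × 0.32 = 24.32
  Skills demo 47 × 0.15 = 7.05
  Safety assessment 64 × 0.29 = 18.56
Sum = 64.39
64.39 would be Credit; cap at Pass applies → Pass.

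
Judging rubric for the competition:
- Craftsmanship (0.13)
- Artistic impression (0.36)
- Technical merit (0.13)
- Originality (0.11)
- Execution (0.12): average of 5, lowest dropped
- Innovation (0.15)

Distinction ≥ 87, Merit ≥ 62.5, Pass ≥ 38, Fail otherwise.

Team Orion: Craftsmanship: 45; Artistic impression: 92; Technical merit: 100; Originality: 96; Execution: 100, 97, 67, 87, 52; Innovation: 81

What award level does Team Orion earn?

Merit

Execution: drop 52 → average of remaining 4 = 351/4 = 87.75
Weighted total:
  Craftsmanship 45 × 0.13 = 5.85
  Artistic impression 92 × 0.36 = 33.12
  Technical merit 100 × 0.13 = 13
  Originality 96 × 0.11 = 10.56
  Execution 87.75 × 0.12 = 10.53
  Innovation 81 × 0.15 = 12.15
Sum = 85.21
85.21 is ≥ 62.5 and < 87 → Merit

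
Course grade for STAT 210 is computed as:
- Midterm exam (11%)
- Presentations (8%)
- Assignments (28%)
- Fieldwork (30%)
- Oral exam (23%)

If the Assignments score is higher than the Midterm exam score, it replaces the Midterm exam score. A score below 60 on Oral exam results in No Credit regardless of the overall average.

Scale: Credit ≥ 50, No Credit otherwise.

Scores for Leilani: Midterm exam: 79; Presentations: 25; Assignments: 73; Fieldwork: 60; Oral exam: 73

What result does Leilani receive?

Credit

Assignments (73) ≤ Midterm exam (79), so Midterm exam stays at 79.
Oral exam score 73 ≥ 60: minimum met.
Weighted total:
  Midterm exam 79 × 0.11 = 8.69
  Presentations 25 × 0.08 = 2
  Assignments 73 × 0.28 = 20.44
  Fieldwork 60 × 0.3 = 18
  Oral exam 73 × 0.23 = 16.79
Sum = 65.92
65.92 ≥ 50 → Credit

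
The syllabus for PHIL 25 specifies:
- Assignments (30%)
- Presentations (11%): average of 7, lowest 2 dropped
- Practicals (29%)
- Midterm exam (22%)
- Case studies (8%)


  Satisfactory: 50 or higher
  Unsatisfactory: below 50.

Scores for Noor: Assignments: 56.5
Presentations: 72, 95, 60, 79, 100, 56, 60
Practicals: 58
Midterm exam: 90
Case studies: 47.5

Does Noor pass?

Satisfactory

Presentations: drop 56, 60 → average of remaining 5 = 406/5 = 81.2
Weighted total:
  Assignments 56.5 × 0.3 = 16.95
  Presentations 81.2 × 0.11 = 8.932
  Practicals 58 × 0.29 = 16.82
  Midterm exam 90 × 0.22 = 19.8
  Case studies 47.5 × 0.08 = 3.8
Sum = 66.302
66.302 ≥ 50 → Satisfactory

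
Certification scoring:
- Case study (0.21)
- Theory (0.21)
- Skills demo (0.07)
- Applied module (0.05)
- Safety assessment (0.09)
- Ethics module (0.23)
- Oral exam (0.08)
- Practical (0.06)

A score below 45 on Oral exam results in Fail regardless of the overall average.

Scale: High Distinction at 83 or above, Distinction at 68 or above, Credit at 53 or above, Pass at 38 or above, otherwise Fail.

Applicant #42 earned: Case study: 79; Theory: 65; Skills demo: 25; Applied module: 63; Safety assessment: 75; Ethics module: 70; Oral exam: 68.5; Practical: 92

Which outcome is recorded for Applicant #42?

Oral exam score 68.5 ≥ 45: minimum met.
Weighted total:
  Case study 79 × 0.21 = 16.59
  Theory 65 × 0.21 = 13.65
  Skills demo 25 × 0.07 = 1.75
  Applied module 63 × 0.05 = 3.15
  Safety assessment 75 × 0.09 = 6.75
  Ethics module 70 × 0.23 = 16.1
  Oral exam 68.5 × 0.08 = 5.48
  Practical 92 × 0.06 = 5.52
Sum = 68.99
68.99 is ≥ 68 and < 83 → Distinction

Distinction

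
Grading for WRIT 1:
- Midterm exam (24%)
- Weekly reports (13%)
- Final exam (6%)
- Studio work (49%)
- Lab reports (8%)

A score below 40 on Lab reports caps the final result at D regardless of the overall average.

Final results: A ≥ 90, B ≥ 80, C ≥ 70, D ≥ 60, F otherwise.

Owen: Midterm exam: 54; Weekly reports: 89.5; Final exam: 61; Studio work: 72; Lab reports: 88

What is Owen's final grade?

Lab reports score 88 ≥ 40: minimum met.
Weighted total:
  Midterm exam 54 × 0.24 = 12.96
  Weekly reports 89.5 × 0.13 = 11.635
  Final exam 61 × 0.06 = 3.66
  Studio work 72 × 0.49 = 35.28
  Lab reports 88 × 0.08 = 7.04
Sum = 70.575
70.575 is ≥ 70 and < 80 → C

C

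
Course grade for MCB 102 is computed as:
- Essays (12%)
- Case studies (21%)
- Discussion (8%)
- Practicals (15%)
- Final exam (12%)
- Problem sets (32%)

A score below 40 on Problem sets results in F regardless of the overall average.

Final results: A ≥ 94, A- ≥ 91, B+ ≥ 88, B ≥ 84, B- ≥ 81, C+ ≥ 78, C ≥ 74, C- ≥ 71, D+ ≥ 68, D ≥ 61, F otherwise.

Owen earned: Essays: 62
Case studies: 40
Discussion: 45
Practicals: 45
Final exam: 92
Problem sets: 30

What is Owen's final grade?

F

Problem sets score 30 < 40: minimum not met.
Weighted total:
  Essays 62 × 0.12 = 7.44
  Case studies 40 × 0.21 = 8.4
  Discussion 45 × 0.08 = 3.6
  Practicals 45 × 0.15 = 6.75
  Final exam 92 × 0.12 = 11.04
  Problem sets 30 × 0.32 = 9.6
Sum = 46.83
Because the Problem sets minimum was not met, the result is F.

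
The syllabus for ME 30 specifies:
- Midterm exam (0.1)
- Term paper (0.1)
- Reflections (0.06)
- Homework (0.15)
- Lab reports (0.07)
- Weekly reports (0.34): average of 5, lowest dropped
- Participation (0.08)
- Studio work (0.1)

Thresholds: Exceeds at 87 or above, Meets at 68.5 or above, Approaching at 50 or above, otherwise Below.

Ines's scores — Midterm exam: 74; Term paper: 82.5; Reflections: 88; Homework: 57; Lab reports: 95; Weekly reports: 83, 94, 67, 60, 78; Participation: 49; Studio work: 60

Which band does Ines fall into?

Meets

Weekly reports: drop 60 → average of remaining 4 = 322/4 = 80.5
Weighted total:
  Midterm exam 74 × 0.1 = 7.4
  Term paper 82.5 × 0.1 = 8.25
  Reflections 88 × 0.06 = 5.28
  Homework 57 × 0.15 = 8.55
  Lab reports 95 × 0.07 = 6.65
  Weekly reports 80.5 × 0.34 = 27.37
  Participation 49 × 0.08 = 3.92
  Studio work 60 × 0.1 = 6
Sum = 73.42
73.42 is ≥ 68.5 and < 87 → Meets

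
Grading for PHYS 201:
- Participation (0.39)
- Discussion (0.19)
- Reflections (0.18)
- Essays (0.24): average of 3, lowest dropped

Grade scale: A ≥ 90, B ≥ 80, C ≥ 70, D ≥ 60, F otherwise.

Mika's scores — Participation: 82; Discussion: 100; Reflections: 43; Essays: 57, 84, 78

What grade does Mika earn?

Essays: drop 57 → average of remaining 2 = 162/2 = 81
Weighted total:
  Participation 82 × 0.39 = 31.98
  Discussion 100 × 0.19 = 19
  Reflections 43 × 0.18 = 7.74
  Essays 81 × 0.24 = 19.44
Sum = 78.16
78.16 is ≥ 70 and < 80 → C

C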